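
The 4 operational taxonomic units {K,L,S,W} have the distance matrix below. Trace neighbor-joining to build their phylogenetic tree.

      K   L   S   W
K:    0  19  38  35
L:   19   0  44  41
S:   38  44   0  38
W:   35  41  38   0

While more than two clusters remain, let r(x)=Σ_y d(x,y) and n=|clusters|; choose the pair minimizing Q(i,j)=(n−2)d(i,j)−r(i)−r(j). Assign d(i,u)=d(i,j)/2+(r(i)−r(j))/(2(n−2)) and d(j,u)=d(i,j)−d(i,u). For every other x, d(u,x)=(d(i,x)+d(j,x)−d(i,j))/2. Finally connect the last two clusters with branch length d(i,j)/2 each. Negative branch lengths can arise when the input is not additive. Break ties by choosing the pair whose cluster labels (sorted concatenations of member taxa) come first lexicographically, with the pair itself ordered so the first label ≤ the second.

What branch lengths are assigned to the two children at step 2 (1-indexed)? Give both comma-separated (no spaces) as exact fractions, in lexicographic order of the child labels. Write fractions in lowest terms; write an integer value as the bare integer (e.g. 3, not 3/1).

11,41/2

step 1: merge (K,L) at d=19, Q=-158; branch lengths K→13/2, L→25/2; new cluster KL
  updated: d(KL,S)=63/2, d(KL,W)=57/2
step 2: merge (KL,S) at d=63/2, Q=-98; branch lengths KL→11, S→41/2; new cluster KLS
  updated: d(KLS,W)=35/2
step 3: merge (KLS,W) at d=35/2; branch lengths KLS→35/4, W→35/4; new cluster KLSW
final tree: (((K:13/2,L:25/2):11,S:41/2):35/4,W:35/4)
total length: 68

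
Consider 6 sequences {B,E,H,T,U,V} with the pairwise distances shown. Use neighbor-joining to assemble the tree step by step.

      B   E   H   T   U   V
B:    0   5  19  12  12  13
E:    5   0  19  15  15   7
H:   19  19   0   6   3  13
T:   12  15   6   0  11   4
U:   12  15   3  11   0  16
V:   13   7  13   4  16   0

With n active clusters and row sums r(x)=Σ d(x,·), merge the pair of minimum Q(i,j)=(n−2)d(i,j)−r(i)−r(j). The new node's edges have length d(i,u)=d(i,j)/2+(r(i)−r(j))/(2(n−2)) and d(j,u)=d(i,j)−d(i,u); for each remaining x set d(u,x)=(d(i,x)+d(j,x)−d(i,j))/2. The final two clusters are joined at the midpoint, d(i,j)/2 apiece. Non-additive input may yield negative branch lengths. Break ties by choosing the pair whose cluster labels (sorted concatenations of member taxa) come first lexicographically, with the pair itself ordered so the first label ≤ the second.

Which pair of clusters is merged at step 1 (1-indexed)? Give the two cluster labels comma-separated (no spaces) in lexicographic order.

iteration 1: select H,U (d=3, Q=-105); attach at lengths (15/8, 9/8); label the merged cluster HU
  updated: d(B,HU)=14, d(E,HU)=31/2, d(HU,T)=7, d(HU,V)=13
iteration 2: select B,E (d=5, Q=-143/2); attach at lengths (11/4, 9/4); label the merged cluster BE
  updated: d(BE,HU)=49/4, d(BE,T)=11, d(BE,V)=15/2
iteration 3: select BE,V (d=15/2, Q=-161/4); attach at lengths (85/16, 35/16); label the merged cluster BEV
  updated: d(BEV,HU)=71/8, d(BEV,T)=15/4
iteration 4: select BEV,HU (d=71/8, Q=-157/8); attach at lengths (45/16, 97/16); label the merged cluster BEHUV
  updated: d(BEHUV,T)=15/16
iteration 5: select BEHUV,T (d=15/16); attach at lengths (15/32, 15/32); label the merged cluster BEHTUV
final tree: ((((B:11/4,E:9/4):85/16,V:35/16):45/16,(H:15/8,U:9/8):97/16):15/32,T:15/32)
total length: 405/16

H,U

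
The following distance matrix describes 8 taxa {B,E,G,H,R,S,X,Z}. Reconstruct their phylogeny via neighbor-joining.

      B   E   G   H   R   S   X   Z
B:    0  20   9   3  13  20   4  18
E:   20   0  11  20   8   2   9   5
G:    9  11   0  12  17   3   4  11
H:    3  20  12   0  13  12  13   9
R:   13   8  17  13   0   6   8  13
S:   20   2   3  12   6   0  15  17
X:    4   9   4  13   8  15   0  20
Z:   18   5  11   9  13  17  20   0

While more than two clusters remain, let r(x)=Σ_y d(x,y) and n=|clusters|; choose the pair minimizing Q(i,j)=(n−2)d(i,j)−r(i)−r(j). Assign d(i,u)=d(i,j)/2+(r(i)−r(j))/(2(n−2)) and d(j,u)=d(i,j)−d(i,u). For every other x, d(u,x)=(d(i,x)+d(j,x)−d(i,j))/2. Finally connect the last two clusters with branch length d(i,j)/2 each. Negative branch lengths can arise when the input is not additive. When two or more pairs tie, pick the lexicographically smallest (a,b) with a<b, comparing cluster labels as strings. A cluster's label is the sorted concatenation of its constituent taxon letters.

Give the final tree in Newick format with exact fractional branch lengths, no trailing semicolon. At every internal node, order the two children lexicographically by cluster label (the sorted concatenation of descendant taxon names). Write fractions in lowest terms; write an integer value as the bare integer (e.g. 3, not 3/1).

step 1: merge (B,H) at d=3, Q=-151; branch lengths B→23/12, H→13/12; new cluster BH
  updated: d(BH,E)=37/2, d(BH,G)=9, d(BH,R)=23/2, d(BH,S)=29/2, d(BH,X)=7, d(BH,Z)=12
step 2: merge (E,Z) at d=5, Q=-213/2; branch lengths E→1/20, Z→99/20; new cluster EZ
  updated: d(BH,EZ)=51/4, d(EZ,G)=17/2, d(EZ,R)=8, d(EZ,S)=7, d(EZ,X)=12
step 3: merge (G,S) at d=3, Q=-75; branch lengths G→1, S→2; new cluster GS
  updated: d(BH,GS)=41/4, d(EZ,GS)=25/4, d(GS,R)=10, d(GS,X)=8
step 4: merge (BH,X) at d=7, Q=-111/2; branch lengths BH→55/12, X→29/12; new cluster BHX
  updated: d(BHX,EZ)=71/8, d(BHX,GS)=45/8, d(BHX,R)=25/4
step 5: merge (BHX,R) at d=25/4, Q=-65/2; branch lengths BHX→9/4, R→4; new cluster BHRX
  updated: d(BHRX,EZ)=85/16, d(BHRX,GS)=75/16
step 6: merge (BHRX,EZ) at d=85/16, Q=-65/4; branch lengths BHRX→15/8, EZ→55/16; new cluster BEHRXZ
  updated: d(BEHRXZ,GS)=45/16
step 7: merge (BEHRXZ,GS) at d=45/16; branch lengths BEHRXZ→45/32, GS→45/32; new cluster BEGHRSXZ
final tree: (((((B:23/12,H:13/12):55/12,X:29/12):9/4,R:4):15/8,(E:1/20,Z:99/20):55/16):45/32,(G:1,S:2):45/32)
total length: 259/8

(((((B:23/12,H:13/12):55/12,X:29/12):9/4,R:4):15/8,(E:1/20,Z:99/20):55/16):45/32,(G:1,S:2):45/32)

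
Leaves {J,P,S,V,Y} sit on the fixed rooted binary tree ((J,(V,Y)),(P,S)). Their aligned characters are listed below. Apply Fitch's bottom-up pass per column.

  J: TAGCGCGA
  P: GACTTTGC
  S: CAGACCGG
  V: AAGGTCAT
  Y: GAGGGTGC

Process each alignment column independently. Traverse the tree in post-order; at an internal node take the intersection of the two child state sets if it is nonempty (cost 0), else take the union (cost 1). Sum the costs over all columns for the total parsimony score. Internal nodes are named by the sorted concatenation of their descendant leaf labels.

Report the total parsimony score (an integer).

[col 0] VY: children V:{A}, Y:{G} ∪→ {A,G}; cost 1
[col 0] JVY: children J:{T}, VY:{A,G} ∪→ {A,G,T}; cost 1
[col 0] PS: children P:{G}, S:{C} ∪→ {C,G}; cost 1
[col 0] JPSVY: children JVY:{A,G,T}, PS:{C,G} ∩→ {G}; cost 0
[col 1] VY: children V:{A}, Y:{A} ∩→ {A}; cost 0
[col 1] JVY: children J:{A}, VY:{A} ∩→ {A}; cost 0
[col 1] PS: children P:{A}, S:{A} ∩→ {A}; cost 0
[col 1] JPSVY: children JVY:{A}, PS:{A} ∩→ {A}; cost 0
[col 2] VY: children V:{G}, Y:{G} ∩→ {G}; cost 0
[col 2] JVY: children J:{G}, VY:{G} ∩→ {G}; cost 0
[col 2] PS: children P:{C}, S:{G} ∪→ {C,G}; cost 1
[col 2] JPSVY: children JVY:{G}, PS:{C,G} ∩→ {G}; cost 0
[col 3] VY: children V:{G}, Y:{G} ∩→ {G}; cost 0
[col 3] JVY: children J:{C}, VY:{G} ∪→ {C,G}; cost 1
[col 3] PS: children P:{T}, S:{A} ∪→ {A,T}; cost 1
[col 3] JPSVY: children JVY:{C,G}, PS:{A,T} ∪→ {A,C,G,T}; cost 1
[col 4] VY: children V:{T}, Y:{G} ∪→ {G,T}; cost 1
[col 4] JVY: children J:{G}, VY:{G,T} ∩→ {G}; cost 0
[col 4] PS: children P:{T}, S:{C} ∪→ {C,T}; cost 1
[col 4] JPSVY: children JVY:{G}, PS:{C,T} ∪→ {C,G,T}; cost 1
[col 5] VY: children V:{C}, Y:{T} ∪→ {C,T}; cost 1
[col 5] JVY: children J:{C}, VY:{C,T} ∩→ {C}; cost 0
[col 5] PS: children P:{T}, S:{C} ∪→ {C,T}; cost 1
[col 5] JPSVY: children JVY:{C}, PS:{C,T} ∩→ {C}; cost 0
[col 6] VY: children V:{A}, Y:{G} ∪→ {A,G}; cost 1
[col 6] JVY: children J:{G}, VY:{A,G} ∩→ {G}; cost 0
[col 6] PS: children P:{G}, S:{G} ∩→ {G}; cost 0
[col 6] JPSVY: children JVY:{G}, PS:{G} ∩→ {G}; cost 0
[col 7] VY: children V:{T}, Y:{C} ∪→ {C,T}; cost 1
[col 7] JVY: children J:{A}, VY:{C,T} ∪→ {A,C,T}; cost 1
[col 7] PS: children P:{C}, S:{G} ∪→ {C,G}; cost 1
[col 7] JPSVY: children JVY:{A,C,T}, PS:{C,G} ∩→ {C}; cost 0
per-site changes: [3, 0, 1, 3, 3, 2, 1, 3]; total = 16

16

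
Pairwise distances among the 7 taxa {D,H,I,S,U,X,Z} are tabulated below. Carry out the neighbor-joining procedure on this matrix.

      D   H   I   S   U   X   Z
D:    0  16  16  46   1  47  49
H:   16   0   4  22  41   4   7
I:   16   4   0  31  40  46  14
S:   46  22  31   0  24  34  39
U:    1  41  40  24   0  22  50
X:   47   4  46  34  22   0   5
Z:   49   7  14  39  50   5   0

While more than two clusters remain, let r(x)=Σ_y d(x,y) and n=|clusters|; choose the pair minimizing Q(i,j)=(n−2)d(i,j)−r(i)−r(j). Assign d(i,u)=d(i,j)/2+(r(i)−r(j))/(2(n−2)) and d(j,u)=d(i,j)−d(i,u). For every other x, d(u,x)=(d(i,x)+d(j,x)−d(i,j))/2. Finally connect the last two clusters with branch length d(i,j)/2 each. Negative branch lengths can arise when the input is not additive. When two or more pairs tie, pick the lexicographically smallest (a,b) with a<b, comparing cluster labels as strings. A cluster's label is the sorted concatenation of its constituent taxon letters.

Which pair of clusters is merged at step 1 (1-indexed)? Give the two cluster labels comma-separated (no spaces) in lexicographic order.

D,U

1. join D+U (d=1, Q=-348) ⇒ DU; edges |D|=1/5, |U|=4/5
  updated: d(DU,H)=28, d(DU,I)=55/2, d(DU,S)=69/2, d(DU,X)=34, d(DU,Z)=49
2. join X+Z (d=5, Q=-217) ⇒ XZ; edges |X|=29/8, |Z|=11/8
  updated: d(DU,XZ)=39, d(H,XZ)=3, d(I,XZ)=55/2, d(S,XZ)=34
3. join H+XZ (d=3, Q=-303/2) ⇒ HXZ; edges |H|=-25/4, |XZ|=37/4
  updated: d(DU,HXZ)=32, d(HXZ,I)=57/4, d(HXZ,S)=53/2
4. join DU+S (d=69/2, Q=-117) ⇒ DSU; edges |DU|=71/4, |S|=67/4
  updated: d(DSU,HXZ)=12, d(DSU,I)=12
5. join DSU+HXZ (d=12, Q=-153/4) ⇒ DHSUXZ; edges |DSU|=39/8, |HXZ|=57/8
  updated: d(DHSUXZ,I)=57/8
6. join DHSUXZ+I (d=57/8) ⇒ DHISUXZ; edges |DHSUXZ|=57/16, |I|=57/16
final tree: ((((D:1/5,U:4/5):71/4,S:67/4):39/8,(H:-25/4,(X:29/8,Z:11/8):37/4):57/8):57/16,I:57/16)
total length: 501/8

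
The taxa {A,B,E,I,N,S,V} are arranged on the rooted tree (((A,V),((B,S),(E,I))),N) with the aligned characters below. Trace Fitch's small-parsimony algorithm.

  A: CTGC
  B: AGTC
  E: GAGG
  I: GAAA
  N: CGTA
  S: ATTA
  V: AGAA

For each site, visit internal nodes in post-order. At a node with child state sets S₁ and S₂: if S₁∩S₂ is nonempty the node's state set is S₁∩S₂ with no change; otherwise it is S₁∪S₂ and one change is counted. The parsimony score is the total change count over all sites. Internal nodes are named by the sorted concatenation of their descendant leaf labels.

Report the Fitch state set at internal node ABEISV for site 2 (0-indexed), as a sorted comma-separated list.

AV@0: {C} ∪ {A} = {A,C} (union, +1)
BS@0: {A} ∩ {A} = {A} (intersection, +0)
EI@0: {G} ∩ {G} = {G} (intersection, +0)
BEIS@0: {A} ∪ {G} = {A,G} (union, +1)
ABEISV@0: {A,C} ∩ {A,G} = {A} (intersection, +0)
ABEINSV@0: {A} ∪ {C} = {A,C} (union, +1)
AV@1: {T} ∪ {G} = {G,T} (union, +1)
BS@1: {G} ∪ {T} = {G,T} (union, +1)
EI@1: {A} ∩ {A} = {A} (intersection, +0)
BEIS@1: {G,T} ∪ {A} = {A,G,T} (union, +1)
ABEISV@1: {G,T} ∩ {A,G,T} = {G,T} (intersection, +0)
ABEINSV@1: {G,T} ∩ {G} = {G} (intersection, +0)
AV@2: {G} ∪ {A} = {A,G} (union, +1)
BS@2: {T} ∩ {T} = {T} (intersection, +0)
EI@2: {G} ∪ {A} = {A,G} (union, +1)
BEIS@2: {T} ∪ {A,G} = {A,G,T} (union, +1)
ABEISV@2: {A,G} ∩ {A,G,T} = {A,G} (intersection, +0)
ABEINSV@2: {A,G} ∪ {T} = {A,G,T} (union, +1)
AV@3: {C} ∪ {A} = {A,C} (union, +1)
BS@3: {C} ∪ {A} = {A,C} (union, +1)
EI@3: {G} ∪ {A} = {A,G} (union, +1)
BEIS@3: {A,C} ∩ {A,G} = {A} (intersection, +0)
ABEISV@3: {A,C} ∩ {A} = {A} (intersection, +0)
ABEINSV@3: {A} ∩ {A} = {A} (intersection, +0)
per-site changes: [3, 3, 4, 3]; total = 13

A,G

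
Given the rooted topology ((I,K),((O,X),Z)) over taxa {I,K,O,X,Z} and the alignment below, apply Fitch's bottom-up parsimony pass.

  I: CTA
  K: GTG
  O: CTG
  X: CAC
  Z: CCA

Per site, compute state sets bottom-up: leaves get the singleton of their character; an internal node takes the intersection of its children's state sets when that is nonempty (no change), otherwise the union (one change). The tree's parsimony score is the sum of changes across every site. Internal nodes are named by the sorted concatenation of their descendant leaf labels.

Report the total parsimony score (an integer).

[col 0] IK: children I:{C}, K:{G} ∪→ {C,G}; cost 1
[col 0] OX: children O:{C}, X:{C} ∩→ {C}; cost 0
[col 0] OXZ: children OX:{C}, Z:{C} ∩→ {C}; cost 0
[col 0] IKOXZ: children IK:{C,G}, OXZ:{C} ∩→ {C}; cost 0
[col 1] IK: children I:{T}, K:{T} ∩→ {T}; cost 0
[col 1] OX: children O:{T}, X:{A} ∪→ {A,T}; cost 1
[col 1] OXZ: children OX:{A,T}, Z:{C} ∪→ {A,C,T}; cost 1
[col 1] IKOXZ: children IK:{T}, OXZ:{A,C,T} ∩→ {T}; cost 0
[col 2] IK: children I:{A}, K:{G} ∪→ {A,G}; cost 1
[col 2] OX: children O:{G}, X:{C} ∪→ {C,G}; cost 1
[col 2] OXZ: children OX:{C,G}, Z:{A} ∪→ {A,C,G}; cost 1
[col 2] IKOXZ: children IK:{A,G}, OXZ:{A,C,G} ∩→ {A,G}; cost 0
per-site changes: [1, 2, 3]; total = 6

6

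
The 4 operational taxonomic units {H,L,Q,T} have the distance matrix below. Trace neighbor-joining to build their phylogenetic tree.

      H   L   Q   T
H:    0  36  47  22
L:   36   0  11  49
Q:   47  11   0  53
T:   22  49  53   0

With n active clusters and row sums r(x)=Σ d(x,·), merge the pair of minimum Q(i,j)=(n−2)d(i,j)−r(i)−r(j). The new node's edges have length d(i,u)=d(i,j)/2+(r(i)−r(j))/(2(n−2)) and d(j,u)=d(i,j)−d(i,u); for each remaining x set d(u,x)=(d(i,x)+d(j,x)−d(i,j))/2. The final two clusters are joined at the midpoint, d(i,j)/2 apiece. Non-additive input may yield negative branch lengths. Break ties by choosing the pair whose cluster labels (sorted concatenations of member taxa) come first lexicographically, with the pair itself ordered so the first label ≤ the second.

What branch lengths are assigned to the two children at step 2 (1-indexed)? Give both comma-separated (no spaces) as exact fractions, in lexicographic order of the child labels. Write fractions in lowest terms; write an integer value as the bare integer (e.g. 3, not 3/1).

119/4,7/4

iteration 1: select H,T (d=22, Q=-185); attach at lengths (25/4, 63/4); label the merged cluster HT
  updated: d(HT,L)=63/2, d(HT,Q)=39
iteration 2: select HT,L (d=63/2, Q=-163/2); attach at lengths (119/4, 7/4); label the merged cluster HLT
  updated: d(HLT,Q)=37/4
iteration 3: select HLT,Q (d=37/4); attach at lengths (37/8, 37/8); label the merged cluster HLQT
final tree: (((H:25/4,T:63/4):119/4,L:7/4):37/8,Q:37/8)
total length: 251/4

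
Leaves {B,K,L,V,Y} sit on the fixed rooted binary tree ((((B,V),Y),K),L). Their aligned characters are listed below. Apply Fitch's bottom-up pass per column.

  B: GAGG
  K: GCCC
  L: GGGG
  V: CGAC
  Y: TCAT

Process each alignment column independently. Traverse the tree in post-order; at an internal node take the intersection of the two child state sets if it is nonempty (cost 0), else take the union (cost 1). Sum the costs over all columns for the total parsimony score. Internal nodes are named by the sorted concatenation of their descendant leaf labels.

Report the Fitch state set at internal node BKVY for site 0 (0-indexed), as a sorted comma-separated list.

[col 0] BV: children B:{G}, V:{C} ∪→ {C,G}; cost 1
[col 0] BVY: children BV:{C,G}, Y:{T} ∪→ {C,G,T}; cost 1
[col 0] BKVY: children BVY:{C,G,T}, K:{G} ∩→ {G}; cost 0
[col 0] BKLVY: children BKVY:{G}, L:{G} ∩→ {G}; cost 0
[col 1] BV: children B:{A}, V:{G} ∪→ {A,G}; cost 1
[col 1] BVY: children BV:{A,G}, Y:{C} ∪→ {A,C,G}; cost 1
[col 1] BKVY: children BVY:{A,C,G}, K:{C} ∩→ {C}; cost 0
[col 1] BKLVY: children BKVY:{C}, L:{G} ∪→ {C,G}; cost 1
[col 2] BV: children B:{G}, V:{A} ∪→ {A,G}; cost 1
[col 2] BVY: children BV:{A,G}, Y:{A} ∩→ {A}; cost 0
[col 2] BKVY: children BVY:{A}, K:{C} ∪→ {A,C}; cost 1
[col 2] BKLVY: children BKVY:{A,C}, L:{G} ∪→ {A,C,G}; cost 1
[col 3] BV: children B:{G}, V:{C} ∪→ {C,G}; cost 1
[col 3] BVY: children BV:{C,G}, Y:{T} ∪→ {C,G,T}; cost 1
[col 3] BKVY: children BVY:{C,G,T}, K:{C} ∩→ {C}; cost 0
[col 3] BKLVY: children BKVY:{C}, L:{G} ∪→ {C,G}; cost 1
per-site changes: [2, 3, 3, 3]; total = 11

G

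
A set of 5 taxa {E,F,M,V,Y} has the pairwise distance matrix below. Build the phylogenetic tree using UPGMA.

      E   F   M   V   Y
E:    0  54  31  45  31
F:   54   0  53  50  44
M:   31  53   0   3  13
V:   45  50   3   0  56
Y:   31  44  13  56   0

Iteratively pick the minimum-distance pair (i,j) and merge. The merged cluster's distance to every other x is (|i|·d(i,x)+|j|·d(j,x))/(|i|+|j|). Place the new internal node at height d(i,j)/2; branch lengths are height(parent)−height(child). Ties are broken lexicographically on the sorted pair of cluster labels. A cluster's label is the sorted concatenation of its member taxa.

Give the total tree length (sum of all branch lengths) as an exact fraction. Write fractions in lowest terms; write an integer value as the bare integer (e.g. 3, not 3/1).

step 1: merge (M,V) at d=3; branch lengths M→3/2, V→3/2; new cluster MV
  updated: d(E,MV)=38, d(F,MV)=103/2, d(MV,Y)=69/2
step 2: merge (E,Y) at d=31; branch lengths E→31/2, Y→31/2; new cluster EY
  updated: d(EY,F)=49, d(EY,MV)=145/4
step 3: merge (EY,MV) at d=145/4; branch lengths EY→21/8, MV→133/8; new cluster EMVY
  updated: d(EMVY,F)=201/4
step 4: merge (EMVY,F) at d=201/4; branch lengths EMVY→7, F→201/8; new cluster EFMVY
final tree: (((E:31/2,Y:31/2):21/8,(M:3/2,V:3/2):133/8):7,F:201/8)
total length: 683/8

683/8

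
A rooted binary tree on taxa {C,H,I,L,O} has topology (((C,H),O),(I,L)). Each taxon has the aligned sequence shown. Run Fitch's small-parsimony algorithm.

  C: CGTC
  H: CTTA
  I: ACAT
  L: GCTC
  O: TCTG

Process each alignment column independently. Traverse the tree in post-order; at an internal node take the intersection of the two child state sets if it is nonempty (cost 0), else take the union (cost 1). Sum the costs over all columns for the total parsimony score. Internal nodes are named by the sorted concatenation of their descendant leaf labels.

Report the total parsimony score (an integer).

9

site 0, node CH: C={C} ∩ H={C} → {C} (+0)
site 0, node CHO: CH={C} ∪ O={T} → {C,T} (+1)
site 0, node IL: I={A} ∪ L={G} → {A,G} (+1)
site 0, node CHILO: CHO={C,T} ∪ IL={A,G} → {A,C,G,T} (+1)
site 1, node CH: C={G} ∪ H={T} → {G,T} (+1)
site 1, node CHO: CH={G,T} ∪ O={C} → {C,G,T} (+1)
site 1, node IL: I={C} ∩ L={C} → {C} (+0)
site 1, node CHILO: CHO={C,G,T} ∩ IL={C} → {C} (+0)
site 2, node CH: C={T} ∩ H={T} → {T} (+0)
site 2, node CHO: CH={T} ∩ O={T} → {T} (+0)
site 2, node IL: I={A} ∪ L={T} → {A,T} (+1)
site 2, node CHILO: CHO={T} ∩ IL={A,T} → {T} (+0)
site 3, node CH: C={C} ∪ H={A} → {A,C} (+1)
site 3, node CHO: CH={A,C} ∪ O={G} → {A,C,G} (+1)
site 3, node IL: I={T} ∪ L={C} → {C,T} (+1)
site 3, node CHILO: CHO={A,C,G} ∩ IL={C,T} → {C} (+0)
per-site changes: [3, 2, 1, 3]; total = 9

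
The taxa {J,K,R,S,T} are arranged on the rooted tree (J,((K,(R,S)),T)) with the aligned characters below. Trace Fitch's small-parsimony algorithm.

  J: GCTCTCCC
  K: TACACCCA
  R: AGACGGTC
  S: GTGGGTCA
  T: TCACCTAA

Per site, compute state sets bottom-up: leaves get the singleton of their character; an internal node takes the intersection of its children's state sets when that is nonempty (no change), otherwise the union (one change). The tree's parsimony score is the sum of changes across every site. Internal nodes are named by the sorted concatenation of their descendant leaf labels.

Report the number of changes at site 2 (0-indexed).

3

site 0, node RS: R={A} ∪ S={G} → {A,G} (+1)
site 0, node KRS: K={T} ∪ RS={A,G} → {A,G,T} (+1)
site 0, node KRST: KRS={A,G,T} ∩ T={T} → {T} (+0)
site 0, node JKRST: J={G} ∪ KRST={T} → {G,T} (+1)
site 1, node RS: R={G} ∪ S={T} → {G,T} (+1)
site 1, node KRS: K={A} ∪ RS={G,T} → {A,G,T} (+1)
site 1, node KRST: KRS={A,G,T} ∪ T={C} → {A,C,G,T} (+1)
site 1, node JKRST: J={C} ∩ KRST={A,C,G,T} → {C} (+0)
site 2, node RS: R={A} ∪ S={G} → {A,G} (+1)
site 2, node KRS: K={C} ∪ RS={A,G} → {A,C,G} (+1)
site 2, node KRST: KRS={A,C,G} ∩ T={A} → {A} (+0)
site 2, node JKRST: J={T} ∪ KRST={A} → {A,T} (+1)
site 3, node RS: R={C} ∪ S={G} → {C,G} (+1)
site 3, node KRS: K={A} ∪ RS={C,G} → {A,C,G} (+1)
site 3, node KRST: KRS={A,C,G} ∩ T={C} → {C} (+0)
site 3, node JKRST: J={C} ∩ KRST={C} → {C} (+0)
site 4, node RS: R={G} ∩ S={G} → {G} (+0)
site 4, node KRS: K={C} ∪ RS={G} → {C,G} (+1)
site 4, node KRST: KRS={C,G} ∩ T={C} → {C} (+0)
site 4, node JKRST: J={T} ∪ KRST={C} → {C,T} (+1)
site 5, node RS: R={G} ∪ S={T} → {G,T} (+1)
site 5, node KRS: K={C} ∪ RS={G,T} → {C,G,T} (+1)
site 5, node KRST: KRS={C,G,T} ∩ T={T} → {T} (+0)
site 5, node JKRST: J={C} ∪ KRST={T} → {C,T} (+1)
site 6, node RS: R={T} ∪ S={C} → {C,T} (+1)
site 6, node KRS: K={C} ∩ RS={C,T} → {C} (+0)
site 6, node KRST: KRS={C} ∪ T={A} → {A,C} (+1)
site 6, node JKRST: J={C} ∩ KRST={A,C} → {C} (+0)
site 7, node RS: R={C} ∪ S={A} → {A,C} (+1)
site 7, node KRS: K={A} ∩ RS={A,C} → {A} (+0)
site 7, node KRST: KRS={A} ∩ T={A} → {A} (+0)
site 7, node JKRST: J={C} ∪ KRST={A} → {A,C} (+1)
per-site changes: [3, 3, 3, 2, 2, 3, 2, 2]; total = 20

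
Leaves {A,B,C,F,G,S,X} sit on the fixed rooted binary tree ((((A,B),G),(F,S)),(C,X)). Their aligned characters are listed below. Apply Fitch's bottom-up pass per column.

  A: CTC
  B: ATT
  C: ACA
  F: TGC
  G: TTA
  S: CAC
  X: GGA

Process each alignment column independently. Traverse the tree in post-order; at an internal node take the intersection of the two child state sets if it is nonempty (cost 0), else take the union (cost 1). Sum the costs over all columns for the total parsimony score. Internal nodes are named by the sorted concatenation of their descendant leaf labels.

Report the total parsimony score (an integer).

11

AB@0: {C} ∪ {A} = {A,C} (union, +1)
ABG@0: {A,C} ∪ {T} = {A,C,T} (union, +1)
FS@0: {T} ∪ {C} = {C,T} (union, +1)
ABFGS@0: {A,C,T} ∩ {C,T} = {C,T} (intersection, +0)
CX@0: {A} ∪ {G} = {A,G} (union, +1)
ABCFGSX@0: {C,T} ∪ {A,G} = {A,C,G,T} (union, +1)
AB@1: {T} ∩ {T} = {T} (intersection, +0)
ABG@1: {T} ∩ {T} = {T} (intersection, +0)
FS@1: {G} ∪ {A} = {A,G} (union, +1)
ABFGS@1: {T} ∪ {A,G} = {A,G,T} (union, +1)
CX@1: {C} ∪ {G} = {C,G} (union, +1)
ABCFGSX@1: {A,G,T} ∩ {C,G} = {G} (intersection, +0)
AB@2: {C} ∪ {T} = {C,T} (union, +1)
ABG@2: {C,T} ∪ {A} = {A,C,T} (union, +1)
FS@2: {C} ∩ {C} = {C} (intersection, +0)
ABFGS@2: {A,C,T} ∩ {C} = {C} (intersection, +0)
CX@2: {A} ∩ {A} = {A} (intersection, +0)
ABCFGSX@2: {C} ∪ {A} = {A,C} (union, +1)
per-site changes: [5, 3, 3]; total = 11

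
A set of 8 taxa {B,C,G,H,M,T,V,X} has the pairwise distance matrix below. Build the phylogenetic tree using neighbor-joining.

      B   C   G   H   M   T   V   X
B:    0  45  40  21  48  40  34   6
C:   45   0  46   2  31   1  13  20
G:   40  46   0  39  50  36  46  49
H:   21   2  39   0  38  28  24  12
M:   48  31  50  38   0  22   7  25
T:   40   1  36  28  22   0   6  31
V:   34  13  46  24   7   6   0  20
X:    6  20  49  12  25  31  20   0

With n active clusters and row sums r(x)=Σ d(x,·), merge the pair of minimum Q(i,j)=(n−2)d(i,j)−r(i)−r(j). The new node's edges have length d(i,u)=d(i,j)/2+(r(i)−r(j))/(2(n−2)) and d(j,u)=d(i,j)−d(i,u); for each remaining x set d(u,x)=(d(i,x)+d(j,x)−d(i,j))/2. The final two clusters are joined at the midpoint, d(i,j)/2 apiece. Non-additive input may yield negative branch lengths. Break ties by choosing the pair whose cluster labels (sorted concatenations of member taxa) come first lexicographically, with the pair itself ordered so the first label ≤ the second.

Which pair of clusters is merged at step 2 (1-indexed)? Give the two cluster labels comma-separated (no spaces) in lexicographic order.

iteration 1: select B,X (d=6, Q=-361); attach at lengths (107/12, -35/12); label the merged cluster BX
  updated: d(BX,C)=59/2, d(BX,G)=83/2, d(BX,H)=27/2, d(BX,M)=67/2, d(BX,T)=65/2, d(BX,V)=24
iteration 2: select M,V (d=7, Q=-533/2); attach at lengths (193/20, -53/20); label the merged cluster MV
  updated: d(BX,MV)=101/4, d(C,MV)=37/2, d(G,MV)=89/2, d(H,MV)=55/2, d(MV,T)=21/2
iteration 3: select C,T (d=1, Q=-201); attach at lengths (-7/8, 15/8); label the merged cluster CT
  updated: d(BX,CT)=61/2, d(CT,G)=81/2, d(CT,H)=29/2, d(CT,MV)=14
iteration 4: select CT,MV (d=14, Q=-675/4); attach at lengths (121/24, 215/24); label the merged cluster CMTV
  updated: d(BX,CMTV)=167/8, d(CMTV,G)=71/2, d(CMTV,H)=14
iteration 5: select BX,H (d=27/2, Q=-923/8); attach at lengths (291/32, 141/32); label the merged cluster BHX
  updated: d(BHX,CMTV)=171/16, d(BHX,G)=67/2
iteration 6: select BHX,CMTV (d=171/16, Q=-1275/16); attach at lengths (139/32, 203/32); label the merged cluster BCHMTVX
  updated: d(BCHMTVX,G)=933/32
iteration 7: select BCHMTVX,G (d=933/32); attach at lengths (933/64, 933/64); label the merged cluster BCGHMTVX
final tree: ((((B:107/12,X:-35/12):291/32,H:141/32):139/32,((C:-7/8,T:15/8):121/24,(M:193/20,V:-53/20):215/24):203/32):933/64,G:933/64)
total length: 2603/32

M,V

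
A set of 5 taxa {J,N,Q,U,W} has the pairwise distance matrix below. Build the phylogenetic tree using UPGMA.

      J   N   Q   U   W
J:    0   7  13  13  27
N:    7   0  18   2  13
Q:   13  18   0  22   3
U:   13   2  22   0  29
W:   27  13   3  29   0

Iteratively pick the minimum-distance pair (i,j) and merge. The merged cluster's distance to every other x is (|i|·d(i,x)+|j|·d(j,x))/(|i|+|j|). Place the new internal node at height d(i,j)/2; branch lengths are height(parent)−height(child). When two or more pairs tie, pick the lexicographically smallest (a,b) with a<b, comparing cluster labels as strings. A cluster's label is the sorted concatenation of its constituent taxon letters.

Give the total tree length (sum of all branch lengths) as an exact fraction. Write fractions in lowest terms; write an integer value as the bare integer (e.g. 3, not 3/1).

167/6

step 1: merge (N,U) at d=2; branch lengths N→1, U→1; new cluster NU
  updated: d(J,NU)=10, d(NU,Q)=20, d(NU,W)=21
step 2: merge (Q,W) at d=3; branch lengths Q→3/2, W→3/2; new cluster QW
  updated: d(J,QW)=20, d(NU,QW)=41/2
step 3: merge (J,NU) at d=10; branch lengths J→5, NU→4; new cluster JNU
  updated: d(JNU,QW)=61/3
step 4: merge (JNU,QW) at d=61/3; branch lengths JNU→31/6, QW→26/3; new cluster JNQUW
final tree: ((J:5,(N:1,U:1):4):31/6,(Q:3/2,W:3/2):26/3)
total length: 167/6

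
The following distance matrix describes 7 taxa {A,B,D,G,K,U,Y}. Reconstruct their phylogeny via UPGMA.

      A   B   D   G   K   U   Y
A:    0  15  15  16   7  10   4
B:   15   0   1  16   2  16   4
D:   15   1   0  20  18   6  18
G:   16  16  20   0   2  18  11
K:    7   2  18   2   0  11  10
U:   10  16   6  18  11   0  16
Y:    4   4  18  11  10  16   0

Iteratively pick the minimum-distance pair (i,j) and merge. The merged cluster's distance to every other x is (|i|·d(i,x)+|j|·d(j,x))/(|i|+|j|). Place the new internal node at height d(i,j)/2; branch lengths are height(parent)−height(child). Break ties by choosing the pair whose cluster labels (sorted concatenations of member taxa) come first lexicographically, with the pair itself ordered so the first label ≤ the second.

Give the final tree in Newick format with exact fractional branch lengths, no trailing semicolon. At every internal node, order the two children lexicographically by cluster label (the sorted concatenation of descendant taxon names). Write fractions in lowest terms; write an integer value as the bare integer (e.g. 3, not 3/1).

step 1: merge (B,D) at d=1; branch lengths B→1/2, D→1/2; new cluster BD
  updated: d(A,BD)=15, d(BD,G)=18, d(BD,K)=10, d(BD,U)=11, d(BD,Y)=11
step 2: merge (G,K) at d=2; branch lengths G→1, K→1; new cluster GK
  updated: d(A,GK)=23/2, d(BD,GK)=14, d(GK,U)=29/2, d(GK,Y)=21/2
step 3: merge (A,Y) at d=4; branch lengths A→2, Y→2; new cluster AY
  updated: d(AY,BD)=13, d(AY,GK)=11, d(AY,U)=13
step 4: merge (AY,GK) at d=11; branch lengths AY→7/2, GK→9/2; new cluster AGKY
  updated: d(AGKY,BD)=27/2, d(AGKY,U)=55/4
step 5: merge (BD,U) at d=11; branch lengths BD→5, U→11/2; new cluster BDU
  updated: d(AGKY,BDU)=163/12
step 6: merge (AGKY,BDU) at d=163/12; branch lengths AGKY→31/24, BDU→31/24; new cluster ABDGKUY
final tree: (((A:2,Y:2):7/2,(G:1,K:1):9/2):31/24,((B:1/2,D:1/2):5,U:11/2):31/24)
total length: 337/12

(((A:2,Y:2):7/2,(G:1,K:1):9/2):31/24,((B:1/2,D:1/2):5,U:11/2):31/24)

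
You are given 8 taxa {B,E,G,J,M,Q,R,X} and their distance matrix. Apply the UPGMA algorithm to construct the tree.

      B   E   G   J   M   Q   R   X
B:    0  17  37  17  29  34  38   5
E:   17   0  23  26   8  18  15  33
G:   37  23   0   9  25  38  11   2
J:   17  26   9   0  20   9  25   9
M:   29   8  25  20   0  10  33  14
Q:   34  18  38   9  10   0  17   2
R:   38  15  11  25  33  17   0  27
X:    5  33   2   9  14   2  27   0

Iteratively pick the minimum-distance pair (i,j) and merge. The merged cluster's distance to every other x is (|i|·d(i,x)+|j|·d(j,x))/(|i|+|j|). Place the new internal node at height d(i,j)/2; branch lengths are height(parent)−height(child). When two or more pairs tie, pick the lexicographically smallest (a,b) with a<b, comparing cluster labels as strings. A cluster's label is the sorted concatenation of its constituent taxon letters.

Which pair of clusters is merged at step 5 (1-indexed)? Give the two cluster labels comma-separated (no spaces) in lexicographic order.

B,GJX

step 1: merge (G,X) at d=2; branch lengths G→1, X→1; new cluster GX
  updated: d(B,GX)=21, d(E,GX)=28, d(GX,J)=9, d(GX,M)=39/2, d(GX,Q)=20, d(GX,R)=19
step 2: merge (E,M) at d=8; branch lengths E→4, M→4; new cluster EM
  updated: d(B,EM)=23, d(EM,GX)=95/4, d(EM,J)=23, d(EM,Q)=14, d(EM,R)=24
step 3: merge (GX,J) at d=9; branch lengths GX→7/2, J→9/2; new cluster GJX
  updated: d(B,GJX)=59/3, d(EM,GJX)=47/2, d(GJX,Q)=49/3, d(GJX,R)=21
step 4: merge (EM,Q) at d=14; branch lengths EM→3, Q→7; new cluster EMQ
  updated: d(B,EMQ)=80/3, d(EMQ,GJX)=190/9, d(EMQ,R)=65/3
step 5: merge (B,GJX) at d=59/3; branch lengths B→59/6, GJX→16/3; new cluster BGJX
  updated: d(BGJX,EMQ)=45/2, d(BGJX,R)=101/4
step 6: merge (EMQ,R) at d=65/3; branch lengths EMQ→23/6, R→65/6; new cluster EMQR
  updated: d(BGJX,EMQR)=371/16
step 7: merge (BGJX,EMQR) at d=371/16; branch lengths BGJX→169/96, EMQR→73/96; new cluster BEGJMQRX
final tree: ((B:59/6,((G:1,X:1):7/2,J:9/2):16/3):169/96,(((E:4,M:4):3,Q:7):23/6,R:65/6):73/96)
total length: 2897/48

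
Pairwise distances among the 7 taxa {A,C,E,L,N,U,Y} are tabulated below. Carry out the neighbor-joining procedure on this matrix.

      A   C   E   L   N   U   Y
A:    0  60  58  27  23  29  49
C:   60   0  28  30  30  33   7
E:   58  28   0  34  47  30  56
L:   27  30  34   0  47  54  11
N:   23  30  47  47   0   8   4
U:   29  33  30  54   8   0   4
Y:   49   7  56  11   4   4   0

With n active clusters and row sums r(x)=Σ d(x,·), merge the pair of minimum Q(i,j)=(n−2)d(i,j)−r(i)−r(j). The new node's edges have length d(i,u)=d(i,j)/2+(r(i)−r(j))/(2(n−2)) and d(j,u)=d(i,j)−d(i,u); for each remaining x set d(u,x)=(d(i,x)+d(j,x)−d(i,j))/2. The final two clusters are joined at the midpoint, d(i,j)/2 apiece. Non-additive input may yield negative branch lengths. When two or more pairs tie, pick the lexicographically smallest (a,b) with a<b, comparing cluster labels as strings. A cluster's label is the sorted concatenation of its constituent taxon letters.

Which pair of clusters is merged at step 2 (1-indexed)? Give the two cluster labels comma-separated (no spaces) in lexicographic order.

C,E

1. join A+L (d=27, Q=-314) ⇒ AL; edges |A|=89/5, |L|=46/5
  updated: d(AL,C)=63/2, d(AL,E)=65/2, d(AL,N)=43/2, d(AL,U)=28, d(AL,Y)=33/2
2. join C+E (d=28, Q=-211) ⇒ CE; edges |C|=6, |E|=22
  updated: d(AL,CE)=18, d(CE,N)=49/2, d(CE,U)=35/2, d(CE,Y)=35/2
3. join AL+CE (d=18, Q=-215/2) ⇒ ACEL; edges |AL|=121/12, |CE|=95/12
  updated: d(ACEL,N)=14, d(ACEL,U)=55/4, d(ACEL,Y)=8
4. join ACEL+Y (d=8, Q=-143/4) ⇒ ACELY; edges |ACEL|=143/16, |Y|=-15/16
  updated: d(ACELY,N)=5, d(ACELY,U)=39/8
5. join ACELY+N (d=5, Q=-143/8) ⇒ ACELNY; edges |ACELY|=15/16, |N|=65/16
  updated: d(ACELNY,U)=63/16
6. join ACELNY+U (d=63/16) ⇒ ACELNUY; edges |ACELNY|=63/32, |U|=63/32
final tree: (((((A:89/5,L:46/5):121/12,(C:6,E:22):95/12):143/16,Y:-15/16):15/16,N:65/16):63/32,U:63/32)
total length: 1439/16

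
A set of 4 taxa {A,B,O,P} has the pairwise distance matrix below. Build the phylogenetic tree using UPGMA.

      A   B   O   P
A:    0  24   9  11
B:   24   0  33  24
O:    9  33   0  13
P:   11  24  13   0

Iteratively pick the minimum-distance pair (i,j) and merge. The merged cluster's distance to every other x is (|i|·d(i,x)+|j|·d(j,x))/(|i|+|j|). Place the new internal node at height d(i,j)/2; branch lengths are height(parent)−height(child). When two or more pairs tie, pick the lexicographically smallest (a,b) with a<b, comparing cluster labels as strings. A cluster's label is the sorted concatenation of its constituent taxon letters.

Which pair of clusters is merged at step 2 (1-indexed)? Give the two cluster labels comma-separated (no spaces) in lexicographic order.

step 1: merge (A,O) at d=9; branch lengths A→9/2, O→9/2; new cluster AO
  updated: d(AO,B)=57/2, d(AO,P)=12
step 2: merge (AO,P) at d=12; branch lengths AO→3/2, P→6; new cluster AOP
  updated: d(AOP,B)=27
step 3: merge (AOP,B) at d=27; branch lengths AOP→15/2, B→27/2; new cluster ABOP
final tree: (((A:9/2,O:9/2):3/2,P:6):15/2,B:27/2)
total length: 75/2

AO,P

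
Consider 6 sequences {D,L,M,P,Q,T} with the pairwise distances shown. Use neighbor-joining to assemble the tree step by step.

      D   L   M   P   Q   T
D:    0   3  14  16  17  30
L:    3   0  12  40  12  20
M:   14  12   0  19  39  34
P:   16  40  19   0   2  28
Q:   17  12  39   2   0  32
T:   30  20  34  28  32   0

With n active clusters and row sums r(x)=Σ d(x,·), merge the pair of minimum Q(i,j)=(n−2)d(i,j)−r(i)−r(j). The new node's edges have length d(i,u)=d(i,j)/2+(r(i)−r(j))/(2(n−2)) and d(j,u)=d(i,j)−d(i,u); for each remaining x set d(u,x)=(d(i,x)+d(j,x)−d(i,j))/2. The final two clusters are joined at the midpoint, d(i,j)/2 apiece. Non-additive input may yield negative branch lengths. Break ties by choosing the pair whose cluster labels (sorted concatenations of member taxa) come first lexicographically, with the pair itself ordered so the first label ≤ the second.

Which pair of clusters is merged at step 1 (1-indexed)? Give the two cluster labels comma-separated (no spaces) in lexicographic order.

P,Q

1. join P+Q (d=2, Q=-199) ⇒ PQ; edges |P|=11/8, |Q|=5/8
  updated: d(D,PQ)=31/2, d(L,PQ)=25, d(M,PQ)=28, d(PQ,T)=29
2. join PQ+T (d=29, Q=-247/2) ⇒ PQT; edges |PQ|=143/12, |T|=205/12
  updated: d(D,PQT)=33/4, d(L,PQT)=8, d(M,PQT)=33/2
3. join D+L (d=3, Q=-169/4) ⇒ DL; edges |D|=33/16, |L|=15/16
  updated: d(DL,M)=23/2, d(DL,PQT)=53/8
4. join DL+M (d=23/2, Q=-277/8) ⇒ DLM; edges |DL|=13/16, |M|=171/16
  updated: d(DLM,PQT)=93/16
5. join DLM+PQT (d=93/16) ⇒ DLMPQT; edges |DLM|=93/32, |PQT|=93/32
final tree: (((D:33/16,L:15/16):13/16,M:171/16):93/32,((P:11/8,Q:5/8):143/12,T:205/12):93/32)
total length: 821/16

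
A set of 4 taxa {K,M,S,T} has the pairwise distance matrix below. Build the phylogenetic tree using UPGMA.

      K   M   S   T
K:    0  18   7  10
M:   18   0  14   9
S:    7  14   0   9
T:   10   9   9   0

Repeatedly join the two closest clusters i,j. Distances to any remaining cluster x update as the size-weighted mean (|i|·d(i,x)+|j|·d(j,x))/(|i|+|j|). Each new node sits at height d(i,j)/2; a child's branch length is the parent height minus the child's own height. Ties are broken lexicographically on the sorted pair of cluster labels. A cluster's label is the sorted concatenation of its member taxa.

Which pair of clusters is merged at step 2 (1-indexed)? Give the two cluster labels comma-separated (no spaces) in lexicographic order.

iteration 1: select K,S (d=7); attach at lengths (7/2, 7/2); label the merged cluster KS
  updated: d(KS,M)=16, d(KS,T)=19/2
iteration 2: select M,T (d=9); attach at lengths (9/2, 9/2); label the merged cluster MT
  updated: d(KS,MT)=51/4
iteration 3: select KS,MT (d=51/4); attach at lengths (23/8, 15/8); label the merged cluster KMST
final tree: ((K:7/2,S:7/2):23/8,(M:9/2,T:9/2):15/8)
total length: 83/4

M,T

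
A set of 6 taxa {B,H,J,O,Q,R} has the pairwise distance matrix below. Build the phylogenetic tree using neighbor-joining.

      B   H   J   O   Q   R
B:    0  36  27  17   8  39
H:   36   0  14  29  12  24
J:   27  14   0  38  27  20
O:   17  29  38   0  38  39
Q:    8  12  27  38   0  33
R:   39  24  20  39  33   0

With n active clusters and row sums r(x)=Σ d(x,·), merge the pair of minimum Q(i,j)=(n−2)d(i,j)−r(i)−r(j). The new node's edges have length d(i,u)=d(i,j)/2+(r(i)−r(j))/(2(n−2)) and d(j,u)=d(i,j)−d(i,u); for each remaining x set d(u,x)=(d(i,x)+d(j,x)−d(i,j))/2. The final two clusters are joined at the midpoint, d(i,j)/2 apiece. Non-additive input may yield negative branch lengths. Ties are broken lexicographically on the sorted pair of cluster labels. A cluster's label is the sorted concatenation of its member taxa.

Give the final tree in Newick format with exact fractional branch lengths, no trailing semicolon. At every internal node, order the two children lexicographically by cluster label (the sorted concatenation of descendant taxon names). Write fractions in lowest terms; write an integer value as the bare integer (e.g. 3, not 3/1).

1. join B+O (d=17, Q=-220) ⇒ BO; edges |B|=17/4, |O|=51/4
  updated: d(BO,H)=24, d(BO,J)=24, d(BO,Q)=29/2, d(BO,R)=61/2
2. join BO+Q (d=29/2, Q=-136) ⇒ BOQ; edges |BO|=25/3, |Q|=37/6
  updated: d(BOQ,H)=43/4, d(BOQ,J)=73/4, d(BOQ,R)=49/2
3. join BOQ+H (d=43/4, Q=-323/4) ⇒ BHOQ; edges |BOQ|=105/16, |H|=67/16
  updated: d(BHOQ,J)=43/4, d(BHOQ,R)=151/8
4. join BHOQ+J (d=43/4, Q=-397/8) ⇒ BHJOQ; edges |BHOQ|=77/16, |J|=95/16
  updated: d(BHJOQ,R)=225/16
5. join BHJOQ+R (d=225/16) ⇒ BHJOQR; edges |BHJOQ|=225/32, |R|=225/32
final tree: (((((B:17/4,O:51/4):25/3,Q:37/6):105/16,H:67/16):77/16,J:95/16):225/32,R:225/32)
total length: 1073/16

(((((B:17/4,O:51/4):25/3,Q:37/6):105/16,H:67/16):77/16,J:95/16):225/32,R:225/32)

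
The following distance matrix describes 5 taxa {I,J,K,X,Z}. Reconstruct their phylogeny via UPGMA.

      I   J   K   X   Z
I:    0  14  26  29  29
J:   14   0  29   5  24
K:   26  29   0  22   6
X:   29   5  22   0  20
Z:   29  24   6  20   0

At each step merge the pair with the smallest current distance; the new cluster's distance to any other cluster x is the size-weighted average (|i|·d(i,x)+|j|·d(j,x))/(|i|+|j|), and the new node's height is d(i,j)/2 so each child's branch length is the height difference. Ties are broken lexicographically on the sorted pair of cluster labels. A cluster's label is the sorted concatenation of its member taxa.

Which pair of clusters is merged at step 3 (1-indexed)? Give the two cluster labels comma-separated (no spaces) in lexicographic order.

iteration 1: select J,X (d=5); attach at lengths (5/2, 5/2); label the merged cluster JX
  updated: d(I,JX)=43/2, d(JX,K)=51/2, d(JX,Z)=22
iteration 2: select K,Z (d=6); attach at lengths (3, 3); label the merged cluster KZ
  updated: d(I,KZ)=55/2, d(JX,KZ)=95/4
iteration 3: select I,JX (d=43/2); attach at lengths (43/4, 33/4); label the merged cluster IJX
  updated: d(IJX,KZ)=25
iteration 4: select IJX,KZ (d=25); attach at lengths (7/4, 19/2); label the merged cluster IJKXZ
final tree: ((I:43/4,(J:5/2,X:5/2):33/4):7/4,(K:3,Z:3):19/2)
total length: 165/4

I,JX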